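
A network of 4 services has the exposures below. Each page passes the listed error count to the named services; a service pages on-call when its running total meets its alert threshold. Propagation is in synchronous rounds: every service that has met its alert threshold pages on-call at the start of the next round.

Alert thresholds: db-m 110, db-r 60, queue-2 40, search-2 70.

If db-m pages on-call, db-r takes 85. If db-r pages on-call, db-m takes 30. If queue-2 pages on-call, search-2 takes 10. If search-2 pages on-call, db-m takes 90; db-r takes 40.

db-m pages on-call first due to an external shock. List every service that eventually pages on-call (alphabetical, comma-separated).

db-m, db-r

Round 1 — db-m pages on-call (initial).
  db-r: +85 → 85 ≥ 60
Round 2 — db-r pages on-call.
No further pages.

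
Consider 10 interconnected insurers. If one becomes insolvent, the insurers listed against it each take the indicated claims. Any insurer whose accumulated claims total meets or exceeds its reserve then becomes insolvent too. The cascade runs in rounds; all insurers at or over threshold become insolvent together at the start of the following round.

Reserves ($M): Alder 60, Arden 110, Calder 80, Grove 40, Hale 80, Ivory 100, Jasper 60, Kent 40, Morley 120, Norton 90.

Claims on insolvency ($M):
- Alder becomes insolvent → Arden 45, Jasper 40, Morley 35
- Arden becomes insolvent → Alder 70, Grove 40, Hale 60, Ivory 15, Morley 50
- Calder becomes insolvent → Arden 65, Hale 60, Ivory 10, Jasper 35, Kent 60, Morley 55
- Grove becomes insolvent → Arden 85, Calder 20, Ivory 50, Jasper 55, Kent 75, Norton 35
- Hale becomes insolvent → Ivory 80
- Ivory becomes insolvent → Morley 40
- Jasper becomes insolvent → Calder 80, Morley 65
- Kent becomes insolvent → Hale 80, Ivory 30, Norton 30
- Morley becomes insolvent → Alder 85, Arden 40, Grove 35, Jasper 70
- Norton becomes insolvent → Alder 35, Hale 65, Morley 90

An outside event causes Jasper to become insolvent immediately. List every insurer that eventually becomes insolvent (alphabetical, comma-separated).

Round 1 — Jasper becomes insolvent (initial).
  Calder: +80 → 80 ≥ 80
  Morley: +65 → 65 < 120
Round 2 — Calder becomes insolvent.
  Arden: +65 → 65 < 110
  Hale: +60 → 60 < 80
  Ivory: +10 → 10 < 100
  Kent: +60 → 60 ≥ 40
  Morley: +55 → 120 ≥ 120
Round 3 — Kent, Morley become insolvent.
  Alder: +85 → 85 ≥ 60
  Arden: +40 → 105 < 110
  Grove: +35 → 35 < 40
  Hale: +80 → 140 ≥ 80
  Ivory: +30 → 40 < 100
  Norton: +30 → 30 < 90
Round 4 — Alder, Hale become insolvent.
  Arden: +45 → 150 ≥ 110
  Ivory: +80 → 120 ≥ 100
Round 5 — Arden, Ivory become insolvent.
  Grove: +40 → 75 ≥ 40
Round 6 — Grove becomes insolvent.
  Norton: +35 → 65 < 90
No further insolvencies.

Alder, Arden, Calder, Grove, Hale, Ivory, Jasper, Kent, Morley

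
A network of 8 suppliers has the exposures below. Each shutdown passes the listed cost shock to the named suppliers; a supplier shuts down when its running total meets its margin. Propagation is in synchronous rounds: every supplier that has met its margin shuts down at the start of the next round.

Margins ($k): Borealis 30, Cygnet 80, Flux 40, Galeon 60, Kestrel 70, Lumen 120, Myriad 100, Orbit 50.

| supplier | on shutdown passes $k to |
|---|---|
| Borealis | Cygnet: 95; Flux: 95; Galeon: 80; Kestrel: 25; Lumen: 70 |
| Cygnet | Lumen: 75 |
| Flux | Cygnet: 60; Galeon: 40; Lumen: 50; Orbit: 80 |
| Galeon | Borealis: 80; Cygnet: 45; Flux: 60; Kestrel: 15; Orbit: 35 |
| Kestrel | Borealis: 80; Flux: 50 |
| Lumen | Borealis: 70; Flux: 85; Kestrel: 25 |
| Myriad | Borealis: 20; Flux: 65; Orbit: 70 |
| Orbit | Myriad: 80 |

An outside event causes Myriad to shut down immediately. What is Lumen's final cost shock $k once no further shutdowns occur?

50

Round 1 — Myriad shuts down (initial).
  Borealis: +20 → 20 < 30
  Flux: +65 → 65 ≥ 40
  Orbit: +70 → 70 ≥ 50
Round 2 — Flux, Orbit shut down.
  Cygnet: +60 → 60 < 80
  Galeon: +40 → 40 < 60
  Lumen: +50 → 50 < 120
No further shutdowns.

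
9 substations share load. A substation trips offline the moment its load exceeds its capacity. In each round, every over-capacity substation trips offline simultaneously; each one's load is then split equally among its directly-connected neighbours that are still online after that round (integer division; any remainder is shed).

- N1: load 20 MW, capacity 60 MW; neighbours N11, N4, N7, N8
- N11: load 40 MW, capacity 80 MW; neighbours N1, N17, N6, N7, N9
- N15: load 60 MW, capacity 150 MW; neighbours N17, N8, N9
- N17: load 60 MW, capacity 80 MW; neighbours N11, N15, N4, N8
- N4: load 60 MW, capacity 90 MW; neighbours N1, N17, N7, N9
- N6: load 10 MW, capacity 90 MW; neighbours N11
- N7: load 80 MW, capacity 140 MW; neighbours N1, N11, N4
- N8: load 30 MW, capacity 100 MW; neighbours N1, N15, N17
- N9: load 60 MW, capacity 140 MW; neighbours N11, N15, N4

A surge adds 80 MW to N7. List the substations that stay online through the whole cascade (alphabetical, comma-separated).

N6

Round 1 — N7 at 160 > 140. N7 trips offline.
  N7 sheds 160 MW to N1, N11, N4: 53 each (1 lost).
    N1: 20+53 = 73 > 60
    N11: 40+53 = 93 > 80
    N4: 60+53 = 113 > 90
Round 2 — N1, N11, N4 trip offline.
  N1 sheds 73 MW to N8: 73 each.
    N8: 30+73 = 103 > 100
  N11 sheds 93 MW to N17, N6, N9: 31 each.
    N17: 60+31 = 91 > 80
    N6: 10+31 = 41 ≤ 90
    N9: 60+31 = 91 ≤ 140
  N4 sheds 113 MW to N17, N9: 56 each (1 lost).
    N17: 91+56 = 147 > 80
    N9: 91+56 = 147 > 140
Round 3 — N17, N8, N9 trip offline.
  N17 sheds 147 MW to N15: 147 each.
    N15: 60+147 = 207 > 150
  N8 sheds 103 MW to N15: 103 each.
    N15: 207+103 = 310 > 150
  N9 sheds 147 MW to N15: 147 each.
    N15: 310+147 = 457 > 150
Round 4 — N15 trips offline.
  N15 sheds 457 MW: no online neighbours, lost.
No further trips.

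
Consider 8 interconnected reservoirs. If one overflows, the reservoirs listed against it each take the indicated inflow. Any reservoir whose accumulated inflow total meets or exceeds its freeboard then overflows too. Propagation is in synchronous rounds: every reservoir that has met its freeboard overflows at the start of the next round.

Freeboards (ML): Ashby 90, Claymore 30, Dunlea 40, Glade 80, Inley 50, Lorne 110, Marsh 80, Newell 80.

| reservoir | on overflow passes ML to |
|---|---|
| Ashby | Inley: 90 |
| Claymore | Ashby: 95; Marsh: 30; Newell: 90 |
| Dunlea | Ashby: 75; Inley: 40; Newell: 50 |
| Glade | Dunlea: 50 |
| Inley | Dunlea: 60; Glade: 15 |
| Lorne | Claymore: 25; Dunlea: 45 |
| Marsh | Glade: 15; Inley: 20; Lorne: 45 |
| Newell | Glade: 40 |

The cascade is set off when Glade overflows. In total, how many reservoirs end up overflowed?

Round 1 — Glade overflows (initial).
  Dunlea: +50 → 50 ≥ 40
Round 2 — Dunlea overflows.
  Ashby: +75 → 75 < 90
  Inley: +40 → 40 < 50
  Newell: +50 → 50 < 80
No further overflows.

2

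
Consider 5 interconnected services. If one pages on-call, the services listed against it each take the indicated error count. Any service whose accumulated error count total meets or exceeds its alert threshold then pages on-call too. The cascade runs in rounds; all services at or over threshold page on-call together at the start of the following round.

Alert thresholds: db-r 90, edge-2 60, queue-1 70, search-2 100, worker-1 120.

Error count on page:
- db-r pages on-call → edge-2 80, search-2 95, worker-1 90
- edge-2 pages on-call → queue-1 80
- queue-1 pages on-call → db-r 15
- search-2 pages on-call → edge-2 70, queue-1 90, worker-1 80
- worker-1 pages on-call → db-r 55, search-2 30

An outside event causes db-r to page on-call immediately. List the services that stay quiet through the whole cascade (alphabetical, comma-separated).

Round 1 — db-r pages on-call (initial).
  edge-2: +80 → 80 ≥ 60
  search-2: +95 → 95 < 100
  worker-1: +90 → 90 < 120
Round 2 — edge-2 pages on-call.
  queue-1: +80 → 80 ≥ 70
Round 3 — queue-1 pages on-call.
No further pages.

search-2, worker-1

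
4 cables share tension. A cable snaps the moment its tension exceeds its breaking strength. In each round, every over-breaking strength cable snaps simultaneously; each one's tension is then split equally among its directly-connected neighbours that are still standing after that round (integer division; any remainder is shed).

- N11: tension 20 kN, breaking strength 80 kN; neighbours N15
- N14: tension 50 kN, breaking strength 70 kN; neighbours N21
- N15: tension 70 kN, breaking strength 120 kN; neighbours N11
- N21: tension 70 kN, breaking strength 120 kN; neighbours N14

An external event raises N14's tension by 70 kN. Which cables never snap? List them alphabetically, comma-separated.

Round 1 — N14 at 120 > 70. N14 snaps.
  N14 sheds 120 kN to N21: 120 each.
    N21: 70+120 = 190 > 120
Round 2 — N21 snaps.
  N21 sheds 190 kN: no online neighbours, lost.
No further breaks.

N11, N15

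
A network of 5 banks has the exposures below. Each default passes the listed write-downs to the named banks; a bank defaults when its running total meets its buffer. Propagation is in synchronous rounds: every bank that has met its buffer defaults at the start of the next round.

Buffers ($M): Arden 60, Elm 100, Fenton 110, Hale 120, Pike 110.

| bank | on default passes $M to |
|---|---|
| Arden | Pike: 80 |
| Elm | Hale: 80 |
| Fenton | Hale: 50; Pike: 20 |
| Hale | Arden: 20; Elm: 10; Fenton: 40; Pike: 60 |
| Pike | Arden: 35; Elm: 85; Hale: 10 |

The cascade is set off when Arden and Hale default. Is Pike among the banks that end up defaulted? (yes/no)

Round 1 — Arden, Hale default (initial).
  Elm: +10 → 10 < 100
  Fenton: +40 → 40 < 110
  Pike: +80+60 → 140 ≥ 110
Round 2 — Pike defaults.
  Elm: +85 → 95 < 100
No further defaults.

yes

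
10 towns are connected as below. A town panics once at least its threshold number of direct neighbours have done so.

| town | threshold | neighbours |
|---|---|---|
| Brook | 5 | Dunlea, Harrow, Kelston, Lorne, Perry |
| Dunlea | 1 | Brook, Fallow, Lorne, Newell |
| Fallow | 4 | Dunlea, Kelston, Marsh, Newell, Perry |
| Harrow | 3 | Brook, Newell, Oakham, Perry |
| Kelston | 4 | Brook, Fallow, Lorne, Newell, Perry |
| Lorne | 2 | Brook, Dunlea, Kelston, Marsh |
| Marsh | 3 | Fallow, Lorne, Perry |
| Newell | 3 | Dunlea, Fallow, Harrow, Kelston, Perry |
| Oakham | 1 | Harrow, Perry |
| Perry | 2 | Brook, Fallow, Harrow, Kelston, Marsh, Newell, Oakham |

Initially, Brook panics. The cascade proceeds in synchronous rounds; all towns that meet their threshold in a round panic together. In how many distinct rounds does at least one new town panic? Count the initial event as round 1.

Round 1 — Brook panics (initial).
Round 2 — checking thresholds:
  Dunlea: 1 of 4 neighbours ≥ 1, panics.
  Harrow: 1 of 4 neighbours < 3, holds.
  Kelston: 1 of 5 neighbours < 4, holds.
  Lorne: 1 of 4 neighbours < 2, holds.
  Perry: 1 of 7 neighbours < 2, holds.
Round 3 — checking thresholds:
  Fallow: 1 of 5 neighbours < 4, holds.
  Harrow: 1 of 4 neighbours < 3, holds.
  Kelston: 1 of 5 neighbours < 4, holds.
  Lorne: 2 of 4 neighbours ≥ 2, panics.
  Newell: 1 of 5 neighbours < 3, holds.
  Perry: 1 of 7 neighbours < 2, holds.
Round 4 — no new panics; cascade stops.

3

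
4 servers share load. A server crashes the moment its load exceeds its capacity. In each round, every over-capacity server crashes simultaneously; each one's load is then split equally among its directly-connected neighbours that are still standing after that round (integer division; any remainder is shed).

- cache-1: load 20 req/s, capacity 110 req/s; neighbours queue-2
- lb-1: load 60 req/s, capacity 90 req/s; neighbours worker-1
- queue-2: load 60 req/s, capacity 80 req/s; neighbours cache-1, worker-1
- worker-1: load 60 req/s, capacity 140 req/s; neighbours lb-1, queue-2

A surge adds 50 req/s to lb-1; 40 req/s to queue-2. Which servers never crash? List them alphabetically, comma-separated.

cache-1

Round 1 — lb-1 at 110 > 90; queue-2 at 100 > 80. lb-1, queue-2 crash.
  lb-1 sheds 110 req/s to worker-1: 110 each.
    worker-1: 60+110 = 170 > 140
  queue-2 sheds 100 req/s to cache-1, worker-1: 50 each.
    cache-1: 20+50 = 70 ≤ 110
    worker-1: 170+50 = 220 > 140
Round 2 — worker-1 crashes.
  worker-1 sheds 220 req/s: no online neighbours, lost.
No further crashes.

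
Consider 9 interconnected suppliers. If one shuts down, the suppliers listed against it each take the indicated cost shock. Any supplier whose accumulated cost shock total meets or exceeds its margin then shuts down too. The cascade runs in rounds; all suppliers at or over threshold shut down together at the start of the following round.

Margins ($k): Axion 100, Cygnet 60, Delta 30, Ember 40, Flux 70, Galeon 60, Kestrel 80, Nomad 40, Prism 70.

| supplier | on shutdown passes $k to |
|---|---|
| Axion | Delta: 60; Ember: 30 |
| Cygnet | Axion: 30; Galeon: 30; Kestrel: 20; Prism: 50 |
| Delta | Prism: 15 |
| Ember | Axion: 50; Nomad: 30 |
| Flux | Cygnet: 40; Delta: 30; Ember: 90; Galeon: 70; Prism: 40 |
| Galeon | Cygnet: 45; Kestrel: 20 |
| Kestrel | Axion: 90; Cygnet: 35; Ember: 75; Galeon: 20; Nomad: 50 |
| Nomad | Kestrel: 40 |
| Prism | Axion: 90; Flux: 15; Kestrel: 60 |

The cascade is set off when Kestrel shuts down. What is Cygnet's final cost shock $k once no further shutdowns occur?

Round 1 — Kestrel shuts down (initial).
  Axion: +90 → 90 < 100
  Cygnet: +35 → 35 < 60
  Ember: +75 → 75 ≥ 40
  Galeon: +20 → 20 < 60
  Nomad: +50 → 50 ≥ 40
Round 2 — Ember, Nomad shut down.
  Axion: +50 → 140 ≥ 100
Round 3 — Axion shuts down.
  Delta: +60 → 60 ≥ 30
Round 4 — Delta shuts down.
  Prism: +15 → 15 < 70
No further shutdowns.

35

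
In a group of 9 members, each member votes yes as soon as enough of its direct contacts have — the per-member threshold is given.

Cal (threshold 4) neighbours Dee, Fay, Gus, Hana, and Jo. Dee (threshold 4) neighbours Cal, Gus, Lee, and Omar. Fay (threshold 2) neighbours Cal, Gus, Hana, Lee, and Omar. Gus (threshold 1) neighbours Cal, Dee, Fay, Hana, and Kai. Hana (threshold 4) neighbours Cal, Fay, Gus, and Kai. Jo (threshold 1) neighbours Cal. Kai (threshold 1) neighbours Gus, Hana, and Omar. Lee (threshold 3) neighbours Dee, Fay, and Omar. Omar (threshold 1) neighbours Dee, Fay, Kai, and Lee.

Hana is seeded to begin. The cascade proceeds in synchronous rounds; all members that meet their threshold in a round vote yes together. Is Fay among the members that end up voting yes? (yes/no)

Round 1 — Hana votes yes (initial).
Round 2 — checking thresholds:
  Cal: 1 of 5 neighbours < 4, below threshold.
  Fay: 1 of 5 neighbours < 2, below threshold.
  Gus: 1 of 5 neighbours ≥ 1, votes yes.
  Kai: 1 of 3 neighbours ≥ 1, votes yes.
Round 3 — checking thresholds:
  Cal: 2 of 5 neighbours < 4, below threshold.
  Dee: 1 of 4 neighbours < 4, below threshold.
  Fay: 2 of 5 neighbours ≥ 2, votes yes.
  Omar: 1 of 4 neighbours ≥ 1, votes yes.
Round 4 — no new yes votes; cascade stops.

yes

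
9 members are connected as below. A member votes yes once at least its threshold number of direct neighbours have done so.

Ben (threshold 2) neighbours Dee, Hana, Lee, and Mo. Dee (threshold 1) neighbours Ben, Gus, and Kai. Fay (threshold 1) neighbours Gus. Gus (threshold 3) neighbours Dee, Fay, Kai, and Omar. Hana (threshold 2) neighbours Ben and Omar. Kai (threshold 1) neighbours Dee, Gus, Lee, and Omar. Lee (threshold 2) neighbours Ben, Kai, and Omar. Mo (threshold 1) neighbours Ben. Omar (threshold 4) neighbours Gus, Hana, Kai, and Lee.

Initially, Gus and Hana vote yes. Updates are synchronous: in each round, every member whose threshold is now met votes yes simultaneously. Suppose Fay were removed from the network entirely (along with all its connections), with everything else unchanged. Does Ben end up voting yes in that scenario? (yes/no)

yes

With Fay removed:
Round 1 — Gus, Hana vote yes (initial).
Round 2 — checking thresholds:
  Ben: 1 of 4 neighbours < 2, not yet.
  Dee: 1 of 3 neighbours ≥ 1, votes yes.
  Kai: 1 of 4 neighbours ≥ 1, votes yes.
  Omar: 2 of 4 neighbours < 4, not yet.
Round 3 — checking thresholds:
  Ben: 2 of 4 neighbours ≥ 2, votes yes.
  Lee: 1 of 3 neighbours < 2, not yet.
  Omar: 3 of 4 neighbours < 4, not yet.
Round 4 — checking thresholds:
  Lee: 2 of 3 neighbours ≥ 2, votes yes.
  Mo: 1 of 1 neighbours ≥ 1, votes yes.
  Omar: 3 of 4 neighbours < 4, not yet.
Round 5 — checking thresholds:
  Omar: 4 of 4 neighbours ≥ 4, votes yes.
Round 6 — no new yes votes; cascade stops.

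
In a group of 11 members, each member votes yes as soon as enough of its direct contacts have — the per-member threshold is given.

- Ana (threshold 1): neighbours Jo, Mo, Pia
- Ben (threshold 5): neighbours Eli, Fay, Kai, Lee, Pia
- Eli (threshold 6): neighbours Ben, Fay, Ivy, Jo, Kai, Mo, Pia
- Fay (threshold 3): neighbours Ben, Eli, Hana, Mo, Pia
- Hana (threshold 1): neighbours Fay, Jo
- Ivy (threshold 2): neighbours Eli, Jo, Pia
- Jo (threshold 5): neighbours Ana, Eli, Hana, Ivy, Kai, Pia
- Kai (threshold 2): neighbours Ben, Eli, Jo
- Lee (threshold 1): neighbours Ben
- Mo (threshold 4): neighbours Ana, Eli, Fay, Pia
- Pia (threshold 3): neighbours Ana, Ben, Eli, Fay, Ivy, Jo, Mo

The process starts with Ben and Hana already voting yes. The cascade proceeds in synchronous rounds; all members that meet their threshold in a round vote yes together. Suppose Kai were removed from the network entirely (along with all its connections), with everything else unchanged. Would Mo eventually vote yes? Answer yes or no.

no

With Kai removed:
Round 1 — Ben, Hana vote yes (initial).
Round 2 — checking thresholds:
  Eli: 1 of 6 neighbours < 6, not yet.
  Fay: 2 of 5 neighbours < 3, not yet.
  Jo: 1 of 5 neighbours < 5, not yet.
  Lee: 1 of 1 neighbours ≥ 1, votes yes.
  Pia: 1 of 7 neighbours < 3, not yet.
Round 3 — no new yes votes; cascade stops.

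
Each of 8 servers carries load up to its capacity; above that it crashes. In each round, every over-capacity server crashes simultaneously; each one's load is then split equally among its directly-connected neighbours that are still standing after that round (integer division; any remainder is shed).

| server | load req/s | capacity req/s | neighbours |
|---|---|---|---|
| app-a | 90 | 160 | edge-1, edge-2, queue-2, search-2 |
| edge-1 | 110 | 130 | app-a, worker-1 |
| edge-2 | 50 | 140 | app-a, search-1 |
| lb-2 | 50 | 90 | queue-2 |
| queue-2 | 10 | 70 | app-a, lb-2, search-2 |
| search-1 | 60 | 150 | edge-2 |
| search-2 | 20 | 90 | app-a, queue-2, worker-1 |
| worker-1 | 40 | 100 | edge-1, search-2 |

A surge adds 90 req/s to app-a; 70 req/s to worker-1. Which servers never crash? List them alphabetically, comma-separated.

edge-2, search-1

Round 1 — app-a at 180 > 160; worker-1 at 110 > 100. app-a, worker-1 crash.
  app-a sheds 180 req/s to edge-1, edge-2, queue-2, search-2: 45 each.
    edge-1: 110+45 = 155 > 130
    edge-2: 50+45 = 95 ≤ 140
    queue-2: 10+45 = 55 ≤ 70
    search-2: 20+45 = 65 ≤ 90
  worker-1 sheds 110 req/s to edge-1, search-2: 55 each.
    edge-1: 155+55 = 210 > 130
    search-2: 65+55 = 120 > 90
Round 2 — edge-1, search-2 crash.
  edge-1 sheds 210 req/s: no online neighbours, lost.
  search-2 sheds 120 req/s to queue-2: 120 each.
    queue-2: 55+120 = 175 > 70
Round 3 — queue-2 crashes.
  queue-2 sheds 175 req/s to lb-2: 175 each.
    lb-2: 50+175 = 225 > 90
Round 4 — lb-2 crashes.
  lb-2 sheds 225 req/s: no online neighbours, lost.
No further crashes.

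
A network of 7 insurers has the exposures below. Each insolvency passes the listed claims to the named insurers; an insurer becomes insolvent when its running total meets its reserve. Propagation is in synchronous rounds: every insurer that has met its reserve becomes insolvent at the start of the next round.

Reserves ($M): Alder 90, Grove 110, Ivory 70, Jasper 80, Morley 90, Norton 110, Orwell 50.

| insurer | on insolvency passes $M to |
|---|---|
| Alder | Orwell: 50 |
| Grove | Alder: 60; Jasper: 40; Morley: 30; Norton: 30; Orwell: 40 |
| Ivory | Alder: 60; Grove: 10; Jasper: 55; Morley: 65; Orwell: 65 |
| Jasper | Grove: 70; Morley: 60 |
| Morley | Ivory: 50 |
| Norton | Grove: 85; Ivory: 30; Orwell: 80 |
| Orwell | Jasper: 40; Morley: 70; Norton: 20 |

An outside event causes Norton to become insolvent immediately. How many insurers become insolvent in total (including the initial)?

Round 1 — Norton becomes insolvent (initial).
  Grove: +85 → 85 < 110
  Ivory: +30 → 30 < 70
  Orwell: +80 → 80 ≥ 50
Round 2 — Orwell becomes insolvent.
  Jasper: +40 → 40 < 80
  Morley: +70 → 70 < 90
No further insolvencies.

2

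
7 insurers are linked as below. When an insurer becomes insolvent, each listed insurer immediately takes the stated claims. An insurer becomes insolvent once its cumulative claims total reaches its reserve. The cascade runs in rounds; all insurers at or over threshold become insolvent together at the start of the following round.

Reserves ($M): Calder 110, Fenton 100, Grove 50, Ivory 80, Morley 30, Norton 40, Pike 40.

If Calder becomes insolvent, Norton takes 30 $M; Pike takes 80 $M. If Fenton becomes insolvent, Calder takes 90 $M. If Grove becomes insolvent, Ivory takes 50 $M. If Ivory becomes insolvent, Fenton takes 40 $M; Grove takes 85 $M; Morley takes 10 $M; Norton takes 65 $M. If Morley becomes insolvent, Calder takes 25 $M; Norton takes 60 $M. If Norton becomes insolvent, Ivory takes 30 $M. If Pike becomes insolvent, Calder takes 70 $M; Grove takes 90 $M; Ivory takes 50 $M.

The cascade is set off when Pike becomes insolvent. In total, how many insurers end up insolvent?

4

Round 1 — Pike becomes insolvent (initial).
  Calder: +70 → 70 < 110
  Grove: +90 → 90 ≥ 50
  Ivory: +50 → 50 < 80
Round 2 — Grove becomes insolvent.
  Ivory: +50 → 100 ≥ 80
Round 3 — Ivory becomes insolvent.
  Fenton: +40 → 40 < 100
  Morley: +10 → 10 < 30
  Norton: +65 → 65 ≥ 40
Round 4 — Norton becomes insolvent.
No further insolvencies.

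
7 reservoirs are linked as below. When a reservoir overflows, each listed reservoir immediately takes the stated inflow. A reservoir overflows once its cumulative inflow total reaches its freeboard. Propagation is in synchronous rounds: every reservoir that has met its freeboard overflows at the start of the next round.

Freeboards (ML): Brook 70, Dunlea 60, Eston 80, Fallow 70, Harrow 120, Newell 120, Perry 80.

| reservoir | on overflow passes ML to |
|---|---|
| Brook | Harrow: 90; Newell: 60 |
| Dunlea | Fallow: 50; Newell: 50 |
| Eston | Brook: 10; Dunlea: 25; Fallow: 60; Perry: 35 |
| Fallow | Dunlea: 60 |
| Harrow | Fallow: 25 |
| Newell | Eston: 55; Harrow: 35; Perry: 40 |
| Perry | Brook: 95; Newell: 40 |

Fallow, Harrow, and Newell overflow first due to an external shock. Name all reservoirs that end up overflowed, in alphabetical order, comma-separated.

Dunlea, Fallow, Harrow, Newell

Round 1 — Fallow, Harrow, Newell overflow (initial).
  Dunlea: +60 → 60 ≥ 60
  Eston: +55 → 55 < 80
  Perry: +40 → 40 < 80
Round 2 — Dunlea overflows.
No further overflows.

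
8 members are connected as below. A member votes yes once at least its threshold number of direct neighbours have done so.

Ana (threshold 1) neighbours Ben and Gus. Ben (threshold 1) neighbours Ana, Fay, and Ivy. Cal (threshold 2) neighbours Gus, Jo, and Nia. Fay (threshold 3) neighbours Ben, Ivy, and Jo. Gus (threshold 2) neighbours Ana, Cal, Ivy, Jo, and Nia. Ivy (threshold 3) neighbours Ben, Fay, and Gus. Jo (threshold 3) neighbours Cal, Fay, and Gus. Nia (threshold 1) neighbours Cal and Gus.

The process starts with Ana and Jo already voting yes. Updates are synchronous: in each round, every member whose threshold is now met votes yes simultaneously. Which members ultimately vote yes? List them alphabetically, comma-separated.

Ana, Ben, Cal, Gus, Jo, Nia

Round 1 — Ana, Jo vote yes (initial).
Round 2 — checking thresholds:
  Ben: 1 of 3 neighbours ≥ 1, votes yes.
  Cal: 1 of 3 neighbours < 2, below threshold.
  Fay: 1 of 3 neighbours < 3, below threshold.
  Gus: 2 of 5 neighbours ≥ 2, votes yes.
Round 3 — checking thresholds:
  Cal: 2 of 3 neighbours ≥ 2, votes yes.
  Fay: 2 of 3 neighbours < 3, below threshold.
  Ivy: 2 of 3 neighbours < 3, below threshold.
  Nia: 1 of 2 neighbours ≥ 1, votes yes.
Round 4 — no new yes votes; cascade stops.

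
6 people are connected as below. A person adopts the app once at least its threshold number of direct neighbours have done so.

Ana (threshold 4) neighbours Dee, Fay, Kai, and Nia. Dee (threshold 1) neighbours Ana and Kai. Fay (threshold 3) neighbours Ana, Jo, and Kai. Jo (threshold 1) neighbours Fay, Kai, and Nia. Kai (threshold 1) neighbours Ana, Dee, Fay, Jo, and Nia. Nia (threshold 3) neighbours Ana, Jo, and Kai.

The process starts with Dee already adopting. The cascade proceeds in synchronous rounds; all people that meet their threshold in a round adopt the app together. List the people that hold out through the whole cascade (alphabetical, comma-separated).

Round 1 — Dee adopts the app (initial).
Round 2 — checking thresholds:
  Ana: 1 of 4 neighbours < 4, holds.
  Kai: 1 of 5 neighbours ≥ 1, adopts the app.
Round 3 — checking thresholds:
  Ana: 2 of 4 neighbours < 4, holds.
  Fay: 1 of 3 neighbours < 3, holds.
  Jo: 1 of 3 neighbours ≥ 1, adopts the app.
  Nia: 1 of 3 neighbours < 3, holds.
Round 4 — no new adoptions; cascade stops.

Ana, Fay, Nia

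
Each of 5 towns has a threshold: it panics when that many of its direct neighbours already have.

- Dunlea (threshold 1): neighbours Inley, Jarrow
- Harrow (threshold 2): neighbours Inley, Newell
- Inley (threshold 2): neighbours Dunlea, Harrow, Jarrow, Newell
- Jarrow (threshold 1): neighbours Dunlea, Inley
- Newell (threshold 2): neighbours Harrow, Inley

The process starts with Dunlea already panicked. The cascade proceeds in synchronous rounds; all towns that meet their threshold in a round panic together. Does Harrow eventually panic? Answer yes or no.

Round 1 — Dunlea panics (initial).
Round 2 — checking thresholds:
  Inley: 1 of 4 neighbours < 2, holds.
  Jarrow: 1 of 2 neighbours ≥ 1, panics.
Round 3 — checking thresholds:
  Inley: 2 of 4 neighbours ≥ 2, panics.
Round 4 — no new panics; cascade stops.

no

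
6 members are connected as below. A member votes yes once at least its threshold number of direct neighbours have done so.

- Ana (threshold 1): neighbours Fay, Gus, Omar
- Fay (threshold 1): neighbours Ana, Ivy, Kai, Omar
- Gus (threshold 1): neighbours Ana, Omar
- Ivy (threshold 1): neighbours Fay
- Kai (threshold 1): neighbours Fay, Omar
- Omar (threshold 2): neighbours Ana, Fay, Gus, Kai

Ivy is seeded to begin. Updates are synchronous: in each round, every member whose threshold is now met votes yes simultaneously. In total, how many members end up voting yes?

6

Round 1 — Ivy votes yes (initial).
Round 2 — checking thresholds:
  Fay: 1 of 4 neighbours ≥ 1, votes yes.
Round 3 — checking thresholds:
  Ana: 1 of 3 neighbours ≥ 1, votes yes.
  Kai: 1 of 2 neighbours ≥ 1, votes yes.
  Omar: 1 of 4 neighbours < 2, not yet.
Round 4 — checking thresholds:
  Gus: 1 of 2 neighbours ≥ 1, votes yes.
  Omar: 3 of 4 neighbours ≥ 2, votes yes.
Round 5 — no new yes votes; cascade stops.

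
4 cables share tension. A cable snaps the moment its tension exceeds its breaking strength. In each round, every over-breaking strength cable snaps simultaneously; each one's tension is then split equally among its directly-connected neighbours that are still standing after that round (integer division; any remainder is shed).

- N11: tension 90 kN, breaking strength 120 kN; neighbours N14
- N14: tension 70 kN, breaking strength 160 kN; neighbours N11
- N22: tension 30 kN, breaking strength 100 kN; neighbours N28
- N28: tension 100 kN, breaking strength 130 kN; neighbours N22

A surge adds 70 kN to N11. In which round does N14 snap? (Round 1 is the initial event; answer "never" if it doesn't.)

2

Round 1 — N11 at 160 > 120. N11 snaps.
  N11 sheds 160 kN to N14: 160 each.
    N14: 70+160 = 230 > 160
Round 2 — N14 snaps.
  N14 sheds 230 kN: no online neighbours, lost.
No further breaks.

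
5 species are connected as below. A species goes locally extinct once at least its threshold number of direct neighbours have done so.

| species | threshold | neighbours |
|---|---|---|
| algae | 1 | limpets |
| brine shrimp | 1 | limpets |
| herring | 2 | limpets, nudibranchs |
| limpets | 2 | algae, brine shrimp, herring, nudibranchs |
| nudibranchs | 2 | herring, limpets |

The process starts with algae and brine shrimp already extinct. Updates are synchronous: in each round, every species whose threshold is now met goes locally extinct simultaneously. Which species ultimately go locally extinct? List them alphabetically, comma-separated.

algae, brine shrimp, limpets

Round 1 — algae, brine shrimp go locally extinct (initial).
Round 2 — checking thresholds:
  limpets: 2 of 4 neighbours ≥ 2, goes locally extinct.
Round 3 — no new extinctions; cascade stops.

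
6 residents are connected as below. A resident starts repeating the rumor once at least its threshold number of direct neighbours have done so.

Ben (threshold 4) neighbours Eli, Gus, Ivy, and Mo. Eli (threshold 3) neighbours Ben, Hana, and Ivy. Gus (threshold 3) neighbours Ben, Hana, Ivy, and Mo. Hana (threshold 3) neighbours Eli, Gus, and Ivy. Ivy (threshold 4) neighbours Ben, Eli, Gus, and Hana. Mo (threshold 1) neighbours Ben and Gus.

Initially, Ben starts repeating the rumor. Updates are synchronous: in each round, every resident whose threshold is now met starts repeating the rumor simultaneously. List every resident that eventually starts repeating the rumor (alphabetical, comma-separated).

Ben, Mo

Round 1 — Ben starts repeating the rumor (initial).
Round 2 — checking thresholds:
  Eli: 1 of 3 neighbours < 3, below threshold.
  Gus: 1 of 4 neighbours < 3, below threshold.
  Ivy: 1 of 4 neighbours < 4, below threshold.
  Mo: 1 of 2 neighbours ≥ 1, starts repeating the rumor.
Round 3 — no new spreads; cascade stops.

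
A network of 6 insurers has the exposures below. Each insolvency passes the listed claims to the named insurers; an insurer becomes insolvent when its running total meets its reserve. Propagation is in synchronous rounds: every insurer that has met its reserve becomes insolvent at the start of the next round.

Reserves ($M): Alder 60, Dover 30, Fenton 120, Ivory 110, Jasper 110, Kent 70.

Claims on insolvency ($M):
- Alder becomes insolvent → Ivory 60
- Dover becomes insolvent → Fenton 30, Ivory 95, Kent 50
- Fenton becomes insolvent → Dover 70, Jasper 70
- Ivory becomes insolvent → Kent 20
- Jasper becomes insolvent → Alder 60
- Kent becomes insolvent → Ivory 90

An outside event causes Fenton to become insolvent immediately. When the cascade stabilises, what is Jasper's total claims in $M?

70

Round 1 — Fenton becomes insolvent (initial).
  Dover: +70 → 70 ≥ 30
  Jasper: +70 → 70 < 110
Round 2 — Dover becomes insolvent.
  Ivory: +95 → 95 < 110
  Kent: +50 → 50 < 70
No further insolvencies.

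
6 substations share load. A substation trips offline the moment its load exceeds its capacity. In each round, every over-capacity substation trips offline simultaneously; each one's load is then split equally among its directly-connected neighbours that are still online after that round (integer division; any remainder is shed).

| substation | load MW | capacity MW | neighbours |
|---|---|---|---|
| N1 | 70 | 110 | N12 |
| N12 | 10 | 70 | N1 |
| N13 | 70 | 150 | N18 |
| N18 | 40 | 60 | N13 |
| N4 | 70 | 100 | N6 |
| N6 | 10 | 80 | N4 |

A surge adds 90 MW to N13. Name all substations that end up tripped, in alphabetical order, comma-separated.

Round 1 — N13 at 160 > 150. N13 trips offline.
  N13 sheds 160 MW to N18: 160 each.
    N18: 40+160 = 200 > 60
Round 2 — N18 trips offline.
  N18 sheds 200 MW: no online neighbours, lost.
No further trips.

N13, N18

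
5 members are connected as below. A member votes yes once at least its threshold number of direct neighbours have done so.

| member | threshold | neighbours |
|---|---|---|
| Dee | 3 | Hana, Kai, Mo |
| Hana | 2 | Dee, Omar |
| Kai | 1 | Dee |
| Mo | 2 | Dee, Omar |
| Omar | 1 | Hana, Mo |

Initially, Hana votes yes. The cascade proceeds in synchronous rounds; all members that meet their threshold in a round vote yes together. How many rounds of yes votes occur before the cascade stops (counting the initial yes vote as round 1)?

Round 1 — Hana votes yes (initial).
Round 2 — checking thresholds:
  Dee: 1 of 3 neighbours < 3, below threshold.
  Omar: 1 of 2 neighbours ≥ 1, votes yes.
Round 3 — no new yes votes; cascade stops.

2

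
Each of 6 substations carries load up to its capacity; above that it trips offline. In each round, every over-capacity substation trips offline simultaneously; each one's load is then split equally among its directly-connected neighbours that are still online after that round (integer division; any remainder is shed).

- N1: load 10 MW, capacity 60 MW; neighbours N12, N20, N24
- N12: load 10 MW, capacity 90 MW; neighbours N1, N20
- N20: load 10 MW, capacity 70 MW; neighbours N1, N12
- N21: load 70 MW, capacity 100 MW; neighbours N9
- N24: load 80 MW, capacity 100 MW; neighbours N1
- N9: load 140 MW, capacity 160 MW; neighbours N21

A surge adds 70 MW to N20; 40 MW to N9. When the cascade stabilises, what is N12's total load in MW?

50

Round 1 — N20 at 80 > 70; N9 at 180 > 160. N20, N9 trip offline.
  N20 sheds 80 MW to N1, N12: 40 each.
    N1: 10+40 = 50 ≤ 60
    N12: 10+40 = 50 ≤ 90
  N9 sheds 180 MW to N21: 180 each.
    N21: 70+180 = 250 > 100
Round 2 — N21 trips offline.
  N21 sheds 250 MW: no online neighbours, lost.
No further trips.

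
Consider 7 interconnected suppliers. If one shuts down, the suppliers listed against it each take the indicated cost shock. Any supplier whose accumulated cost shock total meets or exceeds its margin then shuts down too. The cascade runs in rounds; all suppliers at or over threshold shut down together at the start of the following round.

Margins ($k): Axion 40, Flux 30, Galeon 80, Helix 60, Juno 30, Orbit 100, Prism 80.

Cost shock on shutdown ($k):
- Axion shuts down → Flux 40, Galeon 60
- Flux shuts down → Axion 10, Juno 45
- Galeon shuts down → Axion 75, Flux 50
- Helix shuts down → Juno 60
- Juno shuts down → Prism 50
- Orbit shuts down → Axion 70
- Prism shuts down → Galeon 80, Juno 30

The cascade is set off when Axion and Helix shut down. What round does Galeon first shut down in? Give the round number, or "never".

Round 1 — Axion, Helix shut down (initial).
  Flux: +40 → 40 ≥ 30
  Galeon: +60 → 60 < 80
  Juno: +60 → 60 ≥ 30
Round 2 — Flux, Juno shut down.
  Prism: +50 → 50 < 80
No further shutdowns.

never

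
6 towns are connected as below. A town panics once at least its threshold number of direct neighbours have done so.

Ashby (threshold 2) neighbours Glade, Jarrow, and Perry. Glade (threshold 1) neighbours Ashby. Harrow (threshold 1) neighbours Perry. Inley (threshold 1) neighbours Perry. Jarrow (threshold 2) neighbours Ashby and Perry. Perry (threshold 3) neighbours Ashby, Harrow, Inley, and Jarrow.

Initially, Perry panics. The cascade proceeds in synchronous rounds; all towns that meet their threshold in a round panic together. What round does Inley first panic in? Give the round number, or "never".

Round 1 — Perry panics (initial).
Round 2 — checking thresholds:
  Ashby: 1 of 3 neighbours < 2, not yet.
  Harrow: 1 of 1 neighbours ≥ 1, panics.
  Inley: 1 of 1 neighbours ≥ 1, panics.
  Jarrow: 1 of 2 neighbours < 2, not yet.
Round 3 — no new panics; cascade stops.

2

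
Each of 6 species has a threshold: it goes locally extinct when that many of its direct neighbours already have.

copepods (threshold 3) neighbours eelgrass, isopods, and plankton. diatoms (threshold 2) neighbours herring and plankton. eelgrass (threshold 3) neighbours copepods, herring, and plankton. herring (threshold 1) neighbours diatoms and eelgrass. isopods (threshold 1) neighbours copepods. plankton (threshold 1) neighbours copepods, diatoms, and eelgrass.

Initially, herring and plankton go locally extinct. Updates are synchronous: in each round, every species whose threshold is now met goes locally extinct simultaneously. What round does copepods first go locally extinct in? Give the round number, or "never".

Round 1 — herring, plankton go locally extinct (initial).
Round 2 — checking thresholds:
  copepods: 1 of 3 neighbours < 3, not yet.
  diatoms: 2 of 2 neighbours ≥ 2, goes locally extinct.
  eelgrass: 2 of 3 neighbours < 3, not yet.
Round 3 — no new extinctions; cascade stops.

never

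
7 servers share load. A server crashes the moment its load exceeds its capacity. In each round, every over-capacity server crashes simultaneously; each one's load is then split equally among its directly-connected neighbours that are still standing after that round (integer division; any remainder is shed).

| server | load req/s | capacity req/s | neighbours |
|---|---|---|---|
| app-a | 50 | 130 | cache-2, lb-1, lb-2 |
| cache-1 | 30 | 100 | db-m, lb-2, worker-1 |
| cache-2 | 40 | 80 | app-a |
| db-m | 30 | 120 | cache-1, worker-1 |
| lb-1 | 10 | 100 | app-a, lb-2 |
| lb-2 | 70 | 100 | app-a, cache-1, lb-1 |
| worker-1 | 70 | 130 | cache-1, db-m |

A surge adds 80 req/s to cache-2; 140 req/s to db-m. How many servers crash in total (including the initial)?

Round 1 — cache-2 at 120 > 80; db-m at 170 > 120. cache-2, db-m crash.
  cache-2 sheds 120 req/s to app-a: 120 each.
    app-a: 50+120 = 170 > 130
  db-m sheds 170 req/s to cache-1, worker-1: 85 each.
    cache-1: 30+85 = 115 > 100
    worker-1: 70+85 = 155 > 130
Round 2 — app-a, cache-1, worker-1 crash.
  app-a sheds 170 req/s to lb-1, lb-2: 85 each.
    lb-1: 10+85 = 95 ≤ 100
    lb-2: 70+85 = 155 > 100
  cache-1 sheds 115 req/s to lb-2: 115 each.
    lb-2: 155+115 = 270 > 100
  worker-1 sheds 155 req/s: no online neighbours, lost.
Round 3 — lb-2 crashes.
  lb-2 sheds 270 req/s to lb-1: 270 each.
    lb-1: 95+270 = 365 > 100
Round 4 — lb-1 crashes.
  lb-1 sheds 365 req/s: no online neighbours, lost.
No further crashes.

7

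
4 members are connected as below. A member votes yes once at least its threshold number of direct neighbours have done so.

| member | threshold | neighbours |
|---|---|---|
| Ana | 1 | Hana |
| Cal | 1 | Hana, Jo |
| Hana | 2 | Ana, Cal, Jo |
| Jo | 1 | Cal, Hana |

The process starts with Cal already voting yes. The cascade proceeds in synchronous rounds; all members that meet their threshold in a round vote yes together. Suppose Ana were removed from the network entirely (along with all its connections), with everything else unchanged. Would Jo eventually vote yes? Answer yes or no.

With Ana removed:
Round 1 — Cal votes yes (initial).
Round 2 — checking thresholds:
  Hana: 1 of 2 neighbours < 2, not yet.
  Jo: 1 of 2 neighbours ≥ 1, votes yes.
Round 3 — checking thresholds:
  Hana: 2 of 2 neighbours ≥ 2, votes yes.
Round 4 — no new yes votes; cascade stops.

yes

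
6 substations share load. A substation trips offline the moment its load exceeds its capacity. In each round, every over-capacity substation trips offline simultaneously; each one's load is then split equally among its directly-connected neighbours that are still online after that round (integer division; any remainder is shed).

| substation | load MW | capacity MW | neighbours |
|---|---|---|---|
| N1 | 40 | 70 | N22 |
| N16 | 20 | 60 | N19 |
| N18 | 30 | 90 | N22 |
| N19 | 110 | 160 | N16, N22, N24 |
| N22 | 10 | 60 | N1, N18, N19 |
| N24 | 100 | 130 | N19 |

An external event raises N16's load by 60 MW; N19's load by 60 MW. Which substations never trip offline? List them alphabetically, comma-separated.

Round 1 — N16 at 80 > 60; N19 at 170 > 160. N16, N19 trip offline.
  N16 sheds 80 MW: no online neighbours, lost.
  N19 sheds 170 MW to N22, N24: 85 each.
    N22: 10+85 = 95 > 60
    N24: 100+85 = 185 > 130
Round 2 — N22, N24 trip offline.
  N22 sheds 95 MW to N1, N18: 47 each (1 lost).
    N1: 40+47 = 87 > 70
    N18: 30+47 = 77 ≤ 90
  N24 sheds 185 MW: no online neighbours, lost.
Round 3 — N1 trips offline.
  N1 sheds 87 MW: no online neighbours, lost.
No further trips.

N18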